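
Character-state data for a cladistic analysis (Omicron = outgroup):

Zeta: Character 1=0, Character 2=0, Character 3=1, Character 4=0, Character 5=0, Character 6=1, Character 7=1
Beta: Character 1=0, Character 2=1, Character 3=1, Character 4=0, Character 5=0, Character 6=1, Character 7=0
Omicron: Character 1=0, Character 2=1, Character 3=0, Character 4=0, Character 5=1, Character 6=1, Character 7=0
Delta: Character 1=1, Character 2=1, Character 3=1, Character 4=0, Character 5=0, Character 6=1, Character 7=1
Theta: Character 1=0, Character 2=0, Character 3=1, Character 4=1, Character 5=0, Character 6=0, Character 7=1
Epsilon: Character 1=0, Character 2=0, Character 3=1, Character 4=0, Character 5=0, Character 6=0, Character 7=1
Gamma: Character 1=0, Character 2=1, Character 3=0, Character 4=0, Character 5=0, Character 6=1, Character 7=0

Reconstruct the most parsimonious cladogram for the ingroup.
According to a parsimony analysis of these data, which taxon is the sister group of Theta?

Epsilon

Character polarity is set by the outgroup: the derived state is whichever differs from the outgroup's state, so for Character 2, Character 5, Character 6 the derived state is '0', and for the remaining characters it is '1'.
Character 1: derived state '1' in Delta only — an autapomorphy, so it tells us nothing about relationships among taxa.
Character 2 (derived state '0') is shared by Epsilon, Theta, and Zeta — a synapomorphy uniting that clade.
Character 3 (derived state '1') is shared by Beta, Delta, Epsilon, Theta, and Zeta — a synapomorphy uniting that clade.
Character 4: derived state '1' in Theta only — an autapomorphy, so it tells us nothing about relationships among taxa.
Character 5 (derived state '0') is shared by all ingroup taxa — unites the whole ingroup.
Only Epsilon and Theta show the derived state '0' for Character 6, supporting them as a clade.
Character 7 (derived state '1') is shared by Delta, Epsilon, Theta, and Zeta — a synapomorphy uniting that clade.
Most parsimonious ingroup topology: (((((Epsilon,Theta),Zeta),Delta),Beta),Gamma).
Theta and Epsilon form a cherry on this tree, so they are sister taxa.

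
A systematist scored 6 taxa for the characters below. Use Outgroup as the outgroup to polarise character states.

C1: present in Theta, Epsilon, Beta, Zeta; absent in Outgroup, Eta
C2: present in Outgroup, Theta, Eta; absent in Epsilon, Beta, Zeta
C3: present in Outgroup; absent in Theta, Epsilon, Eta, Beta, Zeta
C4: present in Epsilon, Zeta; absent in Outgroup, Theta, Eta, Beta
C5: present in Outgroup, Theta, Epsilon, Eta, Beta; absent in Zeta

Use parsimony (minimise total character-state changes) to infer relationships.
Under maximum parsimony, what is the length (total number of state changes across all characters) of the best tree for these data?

5

Character polarity is set by the outgroup: the derived state is whichever differs from the outgroup's state, so for C2, C3, C5 the derived state is 'absent', and for the remaining characters it is 'present'.
C1: derived state 'present' in Beta, Epsilon, Theta, and Zeta only — synapomorphy for {Beta, Epsilon, Theta, Zeta}.
Only Beta, Epsilon, and Zeta show the derived state 'absent' for C2, supporting them as a clade.
C3 (derived state 'absent') is shared by all ingroup taxa — unites the whole ingroup.
C4: derived state 'present' in Epsilon and Zeta only — synapomorphy for {Epsilon, Zeta}.
C5 (derived state 'absent') is unique to Zeta (autapomorphy; uninformative for grouping).
Most parsimonious ingroup topology: ((Theta,((Epsilon,Zeta),Beta)),Eta).
Changes per character on this tree: C1: 1; C2: 1; C3: 1; C4: 1; C5: 1.
Total = 5.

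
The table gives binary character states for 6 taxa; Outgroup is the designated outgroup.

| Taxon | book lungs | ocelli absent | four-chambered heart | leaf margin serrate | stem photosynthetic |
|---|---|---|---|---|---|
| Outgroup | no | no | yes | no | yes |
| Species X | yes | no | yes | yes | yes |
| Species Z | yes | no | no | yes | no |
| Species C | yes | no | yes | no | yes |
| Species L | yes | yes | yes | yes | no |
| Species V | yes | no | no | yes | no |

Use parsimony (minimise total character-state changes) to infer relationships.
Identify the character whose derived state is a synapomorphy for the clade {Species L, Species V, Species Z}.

stem photosynthetic

Character polarity is set by the outgroup: the derived state is whichever differs from the outgroup's state, so for four-chambered heart, stem photosynthetic the derived state is 'no', and for the remaining characters it is 'yes'.
book lungs (derived state 'yes') is shared by all ingroup taxa — unites the whole ingroup.
ocelli absent (derived state 'yes') is unique to Species L (autapomorphy; uninformative for grouping).
Only Species V and Species Z show the derived state 'no' for four-chambered heart, supporting them as a clade.
leaf margin serrate: derived state 'yes' in Species L, Species V, Species X, and Species Z only — synapomorphy for {Species L, Species V, Species X, Species Z}.
stem photosynthetic (derived state 'no') is shared by Species L, Species V, and Species Z — a synapomorphy uniting that clade.
Most parsimonious ingroup topology: ((Species X,((Species Z,Species V),Species L)),Species C).
The clade {Species L, Species V, Species Z} is supported by stem photosynthetic: its derived state 'no' occurs in exactly those taxa and in no other taxon (including the outgroup).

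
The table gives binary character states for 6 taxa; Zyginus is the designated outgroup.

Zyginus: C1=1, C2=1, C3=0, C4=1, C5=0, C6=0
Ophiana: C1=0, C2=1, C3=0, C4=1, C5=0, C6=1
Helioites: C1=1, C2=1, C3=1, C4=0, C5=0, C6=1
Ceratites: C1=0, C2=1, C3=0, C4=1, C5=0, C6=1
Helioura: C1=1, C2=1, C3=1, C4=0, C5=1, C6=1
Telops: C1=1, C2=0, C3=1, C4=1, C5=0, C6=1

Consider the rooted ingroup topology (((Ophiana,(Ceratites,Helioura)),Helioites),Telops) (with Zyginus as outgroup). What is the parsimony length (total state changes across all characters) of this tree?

Map each character onto (((Ophiana,(Ceratites,Helioura)),Helioites),Telops) (rooted by Zyginus) and count the minimum state changes it requires (Fitch parsimony):
C1: 2; C2: 1; C3: 3; C4: 2; C5: 1; C6: 1.
Total tree length = 10.

10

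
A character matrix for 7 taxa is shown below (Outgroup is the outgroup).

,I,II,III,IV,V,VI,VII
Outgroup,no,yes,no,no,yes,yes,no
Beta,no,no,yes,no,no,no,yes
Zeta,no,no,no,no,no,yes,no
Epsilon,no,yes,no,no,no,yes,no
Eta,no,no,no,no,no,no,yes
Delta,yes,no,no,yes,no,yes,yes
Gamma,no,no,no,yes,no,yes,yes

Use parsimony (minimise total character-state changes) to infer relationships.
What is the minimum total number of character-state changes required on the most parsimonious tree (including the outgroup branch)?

7

Character polarity is set by the outgroup: the derived state is whichever differs from the outgroup's state, so for II, V, VI the derived state is 'no', and for the remaining characters it is 'yes'.
I (derived state 'yes') is unique to Delta (autapomorphy; uninformative for grouping).
II: derived state 'no' in Beta, Delta, Eta, Gamma, and Zeta only — synapomorphy for {Beta, Delta, Eta, Gamma, Zeta}.
III: derived state 'yes' in Beta only — an autapomorphy, so it tells us nothing about relationships among taxa.
Only Delta and Gamma show the derived state 'yes' for IV, supporting them as a clade.
V (derived state 'no') is shared by all ingroup taxa — unites the whole ingroup.
Only Beta and Eta show the derived state 'no' for VI, supporting them as a clade.
VII: derived state 'yes' in Beta, Delta, Eta, and Gamma only — synapomorphy for {Beta, Delta, Eta, Gamma}.
Most parsimonious ingroup topology: ((((Beta,Eta),(Delta,Gamma)),Zeta),Epsilon).
Changes per character on this tree: I: 1; II: 1; III: 1; IV: 1; V: 1; VI: 1; VII: 1.
Total = 7.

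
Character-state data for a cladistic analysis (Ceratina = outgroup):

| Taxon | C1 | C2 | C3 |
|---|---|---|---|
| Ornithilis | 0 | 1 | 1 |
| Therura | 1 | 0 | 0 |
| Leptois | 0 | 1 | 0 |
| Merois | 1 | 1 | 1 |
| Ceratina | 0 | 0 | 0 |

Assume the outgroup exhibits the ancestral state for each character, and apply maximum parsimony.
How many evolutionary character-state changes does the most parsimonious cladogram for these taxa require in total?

4

The outgroup has state '0' for every character, so '1' is the derived state throughout.
C1 groups Merois and Therura, which is incompatible with the clades supported by the remaining characters; treating it as convergent (homoplasy) costs fewer steps than any alternative tree.
C2 (derived state '1') is shared by Leptois, Merois, and Ornithilis — a synapomorphy uniting that clade.
C3: derived state '1' in Merois and Ornithilis only — synapomorphy for {Merois, Ornithilis}.
Most parsimonious ingroup topology: (Therura,((Ornithilis,Merois),Leptois)).
Changes per character on this tree: C1: 2; C2: 1; C3: 1.
Total = 4.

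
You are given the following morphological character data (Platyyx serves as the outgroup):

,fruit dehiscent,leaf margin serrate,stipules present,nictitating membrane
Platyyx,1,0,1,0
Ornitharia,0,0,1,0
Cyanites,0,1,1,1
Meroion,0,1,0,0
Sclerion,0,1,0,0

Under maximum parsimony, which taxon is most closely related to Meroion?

Sclerion

Character polarity is set by the outgroup: the derived state is whichever differs from the outgroup's state, so for fruit dehiscent, stipules present the derived state is '0', and for the remaining characters it is '1'.
fruit dehiscent (derived state '0') is shared by all ingroup taxa — unites the whole ingroup.
leaf margin serrate: derived state '1' in Cyanites, Meroion, and Sclerion only — synapomorphy for {Cyanites, Meroion, Sclerion}.
stipules present (derived state '0') is shared by Meroion and Sclerion — a synapomorphy uniting that clade.
nictitating membrane: derived state '1' in Cyanites only — an autapomorphy, so it tells us nothing about relationships among taxa.
Most parsimonious ingroup topology: (Ornitharia,(Cyanites,(Meroion,Sclerion))).
Meroion and Sclerion form a cherry on this tree, so they are sister taxa.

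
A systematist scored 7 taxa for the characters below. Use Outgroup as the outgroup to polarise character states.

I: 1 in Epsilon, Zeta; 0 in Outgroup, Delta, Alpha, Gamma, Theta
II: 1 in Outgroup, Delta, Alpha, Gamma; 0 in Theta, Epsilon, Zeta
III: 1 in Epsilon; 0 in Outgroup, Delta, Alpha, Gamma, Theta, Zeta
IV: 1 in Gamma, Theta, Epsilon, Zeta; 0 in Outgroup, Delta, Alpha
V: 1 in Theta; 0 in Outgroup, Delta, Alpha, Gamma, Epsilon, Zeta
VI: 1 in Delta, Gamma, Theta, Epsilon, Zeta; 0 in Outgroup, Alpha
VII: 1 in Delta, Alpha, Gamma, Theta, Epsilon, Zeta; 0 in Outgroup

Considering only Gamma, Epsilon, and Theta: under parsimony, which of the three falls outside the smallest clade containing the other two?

Gamma

Character polarity is set by the outgroup: the derived state is whichever differs from the outgroup's state, so for II the derived state is '0', and for the remaining characters it is '1'.
I: derived state '1' in Epsilon and Zeta only — synapomorphy for {Epsilon, Zeta}.
Only Epsilon, Theta, and Zeta show the derived state '0' for II, supporting them as a clade.
III: derived state '1' in Epsilon only — an autapomorphy, so it tells us nothing about relationships among taxa.
IV: derived state '1' in Epsilon, Gamma, Theta, and Zeta only — synapomorphy for {Epsilon, Gamma, Theta, Zeta}.
V (derived state '1') is unique to Theta (autapomorphy; uninformative for grouping).
VI: derived state '1' in Delta, Epsilon, Gamma, Theta, and Zeta only — synapomorphy for {Delta, Epsilon, Gamma, Theta, Zeta}.
All ingroup taxa share the derived state '1' for VII; it defines the ingroup but does not resolve relationships within it.
Most parsimonious ingroup topology: ((Delta,(Gamma,(Theta,(Epsilon,Zeta)))),Alpha).
Epsilon and Theta share a more recent common ancestor with each other than either does with Gamma, so Gamma is the least closely related of the three.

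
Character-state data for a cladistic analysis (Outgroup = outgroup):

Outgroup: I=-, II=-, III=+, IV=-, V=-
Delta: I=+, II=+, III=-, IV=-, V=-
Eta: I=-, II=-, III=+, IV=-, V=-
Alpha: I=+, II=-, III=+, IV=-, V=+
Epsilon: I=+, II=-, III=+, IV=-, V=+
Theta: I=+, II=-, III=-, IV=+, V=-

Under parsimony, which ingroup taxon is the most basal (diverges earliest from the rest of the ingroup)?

Eta

Character polarity is set by the outgroup: the derived state is whichever differs from the outgroup's state, so for III the derived state is '-', and for the remaining characters it is '+'.
I (derived state '+') is shared by Alpha, Delta, Epsilon, and Theta — a synapomorphy uniting that clade.
II (derived state '+') is unique to Delta (autapomorphy; uninformative for grouping).
Only Delta and Theta show the derived state '-' for III, supporting them as a clade.
IV (derived state '+') is unique to Theta (autapomorphy; uninformative for grouping).
Only Alpha and Epsilon show the derived state '+' for V, supporting them as a clade.
Most parsimonious ingroup topology: (((Epsilon,Alpha),(Theta,Delta)),Eta).
Eta is sister to the clade containing all other ingroup taxa, so it is the earliest-diverging (most basal) ingroup lineage.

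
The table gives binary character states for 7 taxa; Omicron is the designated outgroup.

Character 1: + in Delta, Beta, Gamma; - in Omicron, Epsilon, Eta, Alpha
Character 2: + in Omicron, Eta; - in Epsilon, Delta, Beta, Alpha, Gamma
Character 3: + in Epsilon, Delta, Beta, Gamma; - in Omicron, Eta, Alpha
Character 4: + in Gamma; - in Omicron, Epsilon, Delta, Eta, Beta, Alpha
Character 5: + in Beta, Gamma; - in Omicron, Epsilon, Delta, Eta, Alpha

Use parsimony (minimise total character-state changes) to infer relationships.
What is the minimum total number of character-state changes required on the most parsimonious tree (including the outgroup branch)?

Character polarity is set by the outgroup: the derived state is whichever differs from the outgroup's state, so for Character 2 the derived state is '-', and for the remaining characters it is '+'.
Only Beta, Delta, and Gamma show the derived state '+' for Character 1, supporting them as a clade.
Only Alpha, Beta, Delta, Epsilon, and Gamma show the derived state '-' for Character 2, supporting them as a clade.
Character 3: derived state '+' in Beta, Delta, Epsilon, and Gamma only — synapomorphy for {Beta, Delta, Epsilon, Gamma}.
Character 4: derived state '+' in Gamma only — an autapomorphy, so it tells us nothing about relationships among taxa.
Character 5 (derived state '+') is shared by Beta and Gamma — a synapomorphy uniting that clade.
Most parsimonious ingroup topology: (((Epsilon,(Delta,(Beta,Gamma))),Alpha),Eta).
Changes per character on this tree: Character 1: 1; Character 2: 1; Character 3: 1; Character 4: 1; Character 5: 1.
Total = 5.

5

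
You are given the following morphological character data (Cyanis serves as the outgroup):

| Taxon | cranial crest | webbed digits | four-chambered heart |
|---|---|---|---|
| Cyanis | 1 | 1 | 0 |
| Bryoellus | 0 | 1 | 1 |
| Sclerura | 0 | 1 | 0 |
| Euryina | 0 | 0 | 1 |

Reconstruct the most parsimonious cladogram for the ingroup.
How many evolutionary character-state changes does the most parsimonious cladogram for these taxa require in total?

3

Character polarity is set by the outgroup: the derived state is whichever differs from the outgroup's state, so for cranial crest, webbed digits the derived state is '0', and for the remaining characters it is '1'.
All ingroup taxa share the derived state '0' for cranial crest; it defines the ingroup but does not resolve relationships within it.
webbed digits: derived state '0' in Euryina only — an autapomorphy, so it tells us nothing about relationships among taxa.
Only Bryoellus and Euryina show the derived state '1' for four-chambered heart, supporting them as a clade.
Most parsimonious ingroup topology: ((Bryoellus,Euryina),Sclerura).
Changes per character on this tree: cranial crest: 1; webbed digits: 1; four-chambered heart: 1.
Total = 3.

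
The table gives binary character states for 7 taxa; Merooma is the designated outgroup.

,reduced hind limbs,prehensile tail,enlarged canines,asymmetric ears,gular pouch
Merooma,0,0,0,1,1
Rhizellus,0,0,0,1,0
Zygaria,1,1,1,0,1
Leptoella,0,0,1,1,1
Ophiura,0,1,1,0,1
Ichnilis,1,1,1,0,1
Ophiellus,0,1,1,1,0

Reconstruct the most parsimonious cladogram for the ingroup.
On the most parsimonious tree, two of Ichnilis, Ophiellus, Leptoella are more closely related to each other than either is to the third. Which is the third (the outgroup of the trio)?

Character polarity is set by the outgroup: the derived state is whichever differs from the outgroup's state, so for asymmetric ears, gular pouch the derived state is '0', and for the remaining characters it is '1'.
reduced hind limbs: derived state '1' in Ichnilis and Zygaria only — synapomorphy for {Ichnilis, Zygaria}.
prehensile tail (derived state '1') is shared by Ichnilis, Ophiellus, Ophiura, and Zygaria — a synapomorphy uniting that clade.
enlarged canines (derived state '1') is shared by Ichnilis, Leptoella, Ophiellus, Ophiura, and Zygaria — a synapomorphy uniting that clade.
asymmetric ears: derived state '0' in Ichnilis, Ophiura, and Zygaria only — synapomorphy for {Ichnilis, Ophiura, Zygaria}.
gular pouch groups Ophiellus and Rhizellus, which is incompatible with the clades supported by the remaining characters; treating it as convergent (homoplasy) costs fewer steps than any alternative tree.
Most parsimonious ingroup topology: (Rhizellus,((((Zygaria,Ichnilis),Ophiura),Ophiellus),Leptoella)).
Ichnilis and Ophiellus share a more recent common ancestor with each other than either does with Leptoella, so Leptoella is the least closely related of the three.

Leptoella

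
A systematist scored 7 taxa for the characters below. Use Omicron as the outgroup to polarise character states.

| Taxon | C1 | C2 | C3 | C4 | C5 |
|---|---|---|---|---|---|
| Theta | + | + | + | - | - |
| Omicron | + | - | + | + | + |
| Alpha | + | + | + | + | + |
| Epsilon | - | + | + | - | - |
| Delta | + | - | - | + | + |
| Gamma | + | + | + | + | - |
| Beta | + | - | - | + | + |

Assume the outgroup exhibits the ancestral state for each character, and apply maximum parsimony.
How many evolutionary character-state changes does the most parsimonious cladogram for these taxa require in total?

Character polarity is set by the outgroup: the derived state is whichever differs from the outgroup's state, so for C1, C3, C4, C5 the derived state is '-', and for the remaining characters it is '+'.
C1: derived state '-' in Epsilon only — an autapomorphy, so it tells us nothing about relationships among taxa.
C2 (derived state '+') is shared by Alpha, Epsilon, Gamma, and Theta — a synapomorphy uniting that clade.
C3 (derived state '-') is shared by Beta and Delta — a synapomorphy uniting that clade.
C4 (derived state '-') is shared by Epsilon and Theta — a synapomorphy uniting that clade.
C5: derived state '-' in Epsilon, Gamma, and Theta only — synapomorphy for {Epsilon, Gamma, Theta}.
Most parsimonious ingroup topology: ((((Epsilon,Theta),Gamma),Alpha),(Delta,Beta)).
Changes per character on this tree: C1: 1; C2: 1; C3: 1; C4: 1; C5: 1.
Total = 5.

5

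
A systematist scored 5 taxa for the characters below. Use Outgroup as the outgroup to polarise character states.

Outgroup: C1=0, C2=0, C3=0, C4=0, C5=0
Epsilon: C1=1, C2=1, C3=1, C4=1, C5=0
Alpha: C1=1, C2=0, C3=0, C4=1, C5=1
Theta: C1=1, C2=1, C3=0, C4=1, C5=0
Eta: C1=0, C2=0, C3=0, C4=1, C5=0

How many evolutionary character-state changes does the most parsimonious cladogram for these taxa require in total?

The outgroup has state '0' for every character, so '1' is the derived state throughout.
C1 (derived state '1') is shared by Alpha, Epsilon, and Theta — a synapomorphy uniting that clade.
C2: derived state '1' in Epsilon and Theta only — synapomorphy for {Epsilon, Theta}.
C3: derived state '1' in Epsilon only — an autapomorphy, so it tells us nothing about relationships among taxa.
All ingroup taxa share the derived state '1' for C4; it defines the ingroup but does not resolve relationships within it.
C5 (derived state '1') is unique to Alpha (autapomorphy; uninformative for grouping).
Most parsimonious ingroup topology: (((Epsilon,Theta),Alpha),Eta).
Changes per character on this tree: C1: 1; C2: 1; C3: 1; C4: 1; C5: 1.
Total = 5.

5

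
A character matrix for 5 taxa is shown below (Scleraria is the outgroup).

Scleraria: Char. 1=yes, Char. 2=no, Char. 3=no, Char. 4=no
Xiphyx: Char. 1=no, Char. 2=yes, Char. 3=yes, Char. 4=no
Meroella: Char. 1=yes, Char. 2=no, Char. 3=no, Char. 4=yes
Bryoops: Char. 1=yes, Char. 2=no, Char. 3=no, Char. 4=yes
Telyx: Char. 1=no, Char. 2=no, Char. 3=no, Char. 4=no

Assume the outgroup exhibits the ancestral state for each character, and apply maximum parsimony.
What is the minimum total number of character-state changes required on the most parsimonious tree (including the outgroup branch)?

Character polarity is set by the outgroup: the derived state is whichever differs from the outgroup's state, so for Char. 1 the derived state is 'no', and for the remaining characters it is 'yes'.
Char. 1 (derived state 'no') is shared by Telyx and Xiphyx — a synapomorphy uniting that clade.
Char. 2 (derived state 'yes') is unique to Xiphyx (autapomorphy; uninformative for grouping).
Char. 3: derived state 'yes' in Xiphyx only — an autapomorphy, so it tells us nothing about relationships among taxa.
Char. 4: derived state 'yes' in Bryoops and Meroella only — synapomorphy for {Bryoops, Meroella}.
Most parsimonious ingroup topology: ((Xiphyx,Telyx),(Meroella,Bryoops)).
Changes per character on this tree: Char. 1: 1; Char. 2: 1; Char. 3: 1; Char. 4: 1.
Total = 4.

4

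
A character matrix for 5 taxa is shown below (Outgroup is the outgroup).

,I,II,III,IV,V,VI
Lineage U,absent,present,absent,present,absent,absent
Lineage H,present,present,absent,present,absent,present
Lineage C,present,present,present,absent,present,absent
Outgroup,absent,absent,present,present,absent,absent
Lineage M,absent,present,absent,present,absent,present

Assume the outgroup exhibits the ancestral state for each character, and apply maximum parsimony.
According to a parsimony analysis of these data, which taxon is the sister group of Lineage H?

Lineage M

Character polarity is set by the outgroup: the derived state is whichever differs from the outgroup's state, so for III, IV the derived state is 'absent', and for the remaining characters it is 'present'.
I groups Lineage C and Lineage H, which is incompatible with the clades supported by the remaining characters; treating it as convergent (homoplasy) costs fewer steps than any alternative tree.
II (derived state 'present') is shared by all ingroup taxa — unites the whole ingroup.
III: derived state 'absent' in Lineage H, Lineage M, and Lineage U only — synapomorphy for {Lineage H, Lineage M, Lineage U}.
IV (derived state 'absent') is unique to Lineage C (autapomorphy; uninformative for grouping).
V: derived state 'present' in Lineage C only — an autapomorphy, so it tells us nothing about relationships among taxa.
Only Lineage H and Lineage M show the derived state 'present' for VI, supporting them as a clade.
Most parsimonious ingroup topology: (Lineage C,((Lineage H,Lineage M),Lineage U)).
Lineage H and Lineage M form a cherry on this tree, so they are sister taxa.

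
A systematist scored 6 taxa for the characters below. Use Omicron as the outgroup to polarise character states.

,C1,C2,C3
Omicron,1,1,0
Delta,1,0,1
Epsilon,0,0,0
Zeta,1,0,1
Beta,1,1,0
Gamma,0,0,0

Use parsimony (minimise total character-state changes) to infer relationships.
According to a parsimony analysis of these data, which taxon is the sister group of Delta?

Character polarity is set by the outgroup: the derived state is whichever differs from the outgroup's state, so for C1, C2 the derived state is '0', and for the remaining characters it is '1'.
C1 (derived state '0') is shared by Epsilon and Gamma — a synapomorphy uniting that clade.
C2: derived state '0' in Delta, Epsilon, Gamma, and Zeta only — synapomorphy for {Delta, Epsilon, Gamma, Zeta}.
C3: derived state '1' in Delta and Zeta only — synapomorphy for {Delta, Zeta}.
Most parsimonious ingroup topology: (((Delta,Zeta),(Epsilon,Gamma)),Beta).
Delta and Zeta form a cherry on this tree, so they are sister taxa.

Zeta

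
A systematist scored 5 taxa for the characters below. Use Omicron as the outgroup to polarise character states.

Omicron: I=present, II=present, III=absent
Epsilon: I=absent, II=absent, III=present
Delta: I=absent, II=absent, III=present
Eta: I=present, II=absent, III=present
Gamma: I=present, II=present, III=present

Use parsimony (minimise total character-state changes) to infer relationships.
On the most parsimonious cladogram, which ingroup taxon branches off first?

Character polarity is set by the outgroup: the derived state is whichever differs from the outgroup's state, so for I, II the derived state is 'absent', and for the remaining characters it is 'present'.
I (derived state 'absent') is shared by Delta and Epsilon — a synapomorphy uniting that clade.
Only Delta, Epsilon, and Eta show the derived state 'absent' for II, supporting them as a clade.
III (derived state 'present') is shared by all ingroup taxa — unites the whole ingroup.
Most parsimonious ingroup topology: (((Epsilon,Delta),Eta),Gamma).
Gamma is sister to the clade containing all other ingroup taxa, so it is the earliest-diverging (most basal) ingroup lineage.

Gamma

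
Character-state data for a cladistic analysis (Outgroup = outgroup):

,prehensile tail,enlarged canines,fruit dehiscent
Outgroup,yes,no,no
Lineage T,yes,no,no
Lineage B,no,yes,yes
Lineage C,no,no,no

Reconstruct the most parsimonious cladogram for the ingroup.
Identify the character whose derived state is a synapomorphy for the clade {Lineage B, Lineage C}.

Character polarity is set by the outgroup: the derived state is whichever differs from the outgroup's state, so for prehensile tail the derived state is 'no', and for the remaining characters it is 'yes'.
Only Lineage B and Lineage C show the derived state 'no' for prehensile tail, supporting them as a clade.
enlarged canines (derived state 'yes') is unique to Lineage B (autapomorphy; uninformative for grouping).
fruit dehiscent: derived state 'yes' in Lineage B only — an autapomorphy, so it tells us nothing about relationships among taxa.
Most parsimonious ingroup topology: (Lineage T,(Lineage B,Lineage C)).
The clade {Lineage B, Lineage C} is supported by prehensile tail: its derived state 'no' occurs in exactly those taxa and in no other taxon (including the outgroup).

prehensile tail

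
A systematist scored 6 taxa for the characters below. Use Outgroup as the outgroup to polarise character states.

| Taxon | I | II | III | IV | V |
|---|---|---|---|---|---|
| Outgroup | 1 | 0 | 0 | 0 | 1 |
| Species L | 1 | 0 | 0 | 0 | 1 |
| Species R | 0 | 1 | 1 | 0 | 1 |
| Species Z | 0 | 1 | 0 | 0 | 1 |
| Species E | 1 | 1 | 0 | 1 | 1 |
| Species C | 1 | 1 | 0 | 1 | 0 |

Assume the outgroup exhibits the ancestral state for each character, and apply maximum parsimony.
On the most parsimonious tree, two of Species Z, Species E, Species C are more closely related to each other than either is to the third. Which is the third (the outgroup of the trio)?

Character polarity is set by the outgroup: the derived state is whichever differs from the outgroup's state, so for I, V the derived state is '0', and for the remaining characters it is '1'.
Only Species R and Species Z show the derived state '0' for I, supporting them as a clade.
II (derived state '1') is shared by Species C, Species E, Species R, and Species Z — a synapomorphy uniting that clade.
III: derived state '1' in Species R only — an autapomorphy, so it tells us nothing about relationships among taxa.
IV: derived state '1' in Species C and Species E only — synapomorphy for {Species C, Species E}.
V: derived state '0' in Species C only — an autapomorphy, so it tells us nothing about relationships among taxa.
Most parsimonious ingroup topology: (Species L,((Species R,Species Z),(Species E,Species C))).
Species E and Species C share a more recent common ancestor with each other than either does with Species Z, so Species Z is the least closely related of the three.

Species Z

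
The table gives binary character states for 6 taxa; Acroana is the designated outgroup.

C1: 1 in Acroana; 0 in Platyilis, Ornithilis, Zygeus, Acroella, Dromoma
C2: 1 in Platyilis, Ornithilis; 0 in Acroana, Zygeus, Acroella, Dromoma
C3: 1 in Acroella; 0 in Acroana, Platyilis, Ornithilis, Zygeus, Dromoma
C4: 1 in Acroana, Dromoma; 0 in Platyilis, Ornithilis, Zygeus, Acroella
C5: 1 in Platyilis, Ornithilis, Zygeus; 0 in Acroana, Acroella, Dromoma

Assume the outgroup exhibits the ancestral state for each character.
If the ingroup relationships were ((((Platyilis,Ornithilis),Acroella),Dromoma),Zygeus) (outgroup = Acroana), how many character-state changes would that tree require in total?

Map each character onto ((((Platyilis,Ornithilis),Acroella),Dromoma),Zygeus) (rooted by Acroana) and count the minimum state changes it requires (Fitch parsimony):
C1: 1; C2: 1; C3: 1; C4: 2; C5: 2.
Total tree length = 7.

7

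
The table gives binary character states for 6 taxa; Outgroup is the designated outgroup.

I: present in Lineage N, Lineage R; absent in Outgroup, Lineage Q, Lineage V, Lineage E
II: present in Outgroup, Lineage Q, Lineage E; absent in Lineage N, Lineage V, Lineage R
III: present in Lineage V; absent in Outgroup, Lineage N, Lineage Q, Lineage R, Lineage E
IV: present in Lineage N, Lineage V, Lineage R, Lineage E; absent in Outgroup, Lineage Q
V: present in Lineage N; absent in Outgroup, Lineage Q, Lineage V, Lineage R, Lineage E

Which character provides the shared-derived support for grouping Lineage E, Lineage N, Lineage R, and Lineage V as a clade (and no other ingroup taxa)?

IV

Character polarity is set by the outgroup: the derived state is whichever differs from the outgroup's state, so for II the derived state is 'absent', and for the remaining characters it is 'present'.
I: derived state 'present' in Lineage N and Lineage R only — synapomorphy for {Lineage N, Lineage R}.
Only Lineage N, Lineage R, and Lineage V show the derived state 'absent' for II, supporting them as a clade.
III (derived state 'present') is unique to Lineage V (autapomorphy; uninformative for grouping).
Only Lineage E, Lineage N, Lineage R, and Lineage V show the derived state 'present' for IV, supporting them as a clade.
V (derived state 'present') is unique to Lineage N (autapomorphy; uninformative for grouping).
Most parsimonious ingroup topology: ((((Lineage N,Lineage R),Lineage V),Lineage E),Lineage Q).
The clade {Lineage E, Lineage N, Lineage R, Lineage V} is supported by IV: its derived state 'present' occurs in exactly those taxa and in no other taxon (including the outgroup).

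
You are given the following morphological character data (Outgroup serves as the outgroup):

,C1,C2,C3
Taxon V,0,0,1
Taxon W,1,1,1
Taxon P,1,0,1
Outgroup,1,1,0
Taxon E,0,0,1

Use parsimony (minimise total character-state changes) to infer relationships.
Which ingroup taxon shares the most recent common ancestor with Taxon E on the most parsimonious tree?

Character polarity is set by the outgroup: the derived state is whichever differs from the outgroup's state, so for C1, C2 the derived state is '0', and for the remaining characters it is '1'.
Only Taxon E and Taxon V show the derived state '0' for C1, supporting them as a clade.
Only Taxon E, Taxon P, and Taxon V show the derived state '0' for C2, supporting them as a clade.
C3 (derived state '1') is shared by all ingroup taxa — unites the whole ingroup.
Most parsimonious ingroup topology: (Taxon W,((Taxon E,Taxon V),Taxon P)).
Taxon E and Taxon V form a cherry on this tree, so they are sister taxa.

Taxon V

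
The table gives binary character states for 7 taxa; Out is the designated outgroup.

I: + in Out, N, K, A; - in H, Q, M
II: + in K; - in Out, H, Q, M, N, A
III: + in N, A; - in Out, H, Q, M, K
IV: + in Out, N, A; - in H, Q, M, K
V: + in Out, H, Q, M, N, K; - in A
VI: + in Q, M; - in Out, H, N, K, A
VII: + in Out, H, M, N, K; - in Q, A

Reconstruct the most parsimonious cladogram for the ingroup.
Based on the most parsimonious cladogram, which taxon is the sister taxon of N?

A

Character polarity is set by the outgroup: the derived state is whichever differs from the outgroup's state, so for I, IV, V, VII the derived state is '-', and for the remaining characters it is '+'.
Only H, M, and Q show the derived state '-' for I, supporting them as a clade.
II (derived state '+') is unique to K (autapomorphy; uninformative for grouping).
III: derived state '+' in A and N only — synapomorphy for {A, N}.
Only H, K, M, and Q show the derived state '-' for IV, supporting them as a clade.
V: derived state '-' in A only — an autapomorphy, so it tells us nothing about relationships among taxa.
Only M and Q show the derived state '+' for VI, supporting them as a clade.
VII (state '-') occurs in A and Q but conflicts with the nesting implied by the other characters — most parsimoniously interpreted as homoplasy.
Most parsimonious ingroup topology: (((H,(Q,M)),K),(N,A)).
N and A form a cherry on this tree, so they are sister taxa.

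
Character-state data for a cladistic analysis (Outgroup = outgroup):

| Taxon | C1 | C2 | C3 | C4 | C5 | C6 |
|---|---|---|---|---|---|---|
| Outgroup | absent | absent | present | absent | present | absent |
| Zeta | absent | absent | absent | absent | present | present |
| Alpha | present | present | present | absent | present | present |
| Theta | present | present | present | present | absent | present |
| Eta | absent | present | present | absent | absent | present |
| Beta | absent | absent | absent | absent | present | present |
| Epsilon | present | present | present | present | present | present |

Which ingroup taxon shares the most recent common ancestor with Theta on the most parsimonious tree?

Epsilon

Character polarity is set by the outgroup: the derived state is whichever differs from the outgroup's state, so for C3, C5 the derived state is 'absent', and for the remaining characters it is 'present'.
C1: derived state 'present' in Alpha, Epsilon, and Theta only — synapomorphy for {Alpha, Epsilon, Theta}.
Only Alpha, Epsilon, Eta, and Theta show the derived state 'present' for C2, supporting them as a clade.
C3 (derived state 'absent') is shared by Beta and Zeta — a synapomorphy uniting that clade.
C4 (derived state 'present') is shared by Epsilon and Theta — a synapomorphy uniting that clade.
C5 (state 'absent') occurs in Eta and Theta but conflicts with the nesting implied by the other characters — most parsimoniously interpreted as homoplasy.
C6 (derived state 'present') is shared by all ingroup taxa — unites the whole ingroup.
Most parsimonious ingroup topology: ((Beta,Zeta),(((Epsilon,Theta),Alpha),Eta)).
Theta and Epsilon form a cherry on this tree, so they are sister taxa.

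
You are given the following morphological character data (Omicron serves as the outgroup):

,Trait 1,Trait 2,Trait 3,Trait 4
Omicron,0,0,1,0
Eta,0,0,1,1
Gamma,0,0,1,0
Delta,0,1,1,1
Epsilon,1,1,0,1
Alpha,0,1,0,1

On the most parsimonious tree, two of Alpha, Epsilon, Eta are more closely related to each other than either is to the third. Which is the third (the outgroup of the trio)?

Eta

Character polarity is set by the outgroup: the derived state is whichever differs from the outgroup's state, so for Trait 3 the derived state is '0', and for the remaining characters it is '1'.
Trait 1: derived state '1' in Epsilon only — an autapomorphy, so it tells us nothing about relationships among taxa.
Only Alpha, Delta, and Epsilon show the derived state '1' for Trait 2, supporting them as a clade.
Trait 3 (derived state '0') is shared by Alpha and Epsilon — a synapomorphy uniting that clade.
Trait 4 (derived state '1') is shared by Alpha, Delta, Epsilon, and Eta — a synapomorphy uniting that clade.
Most parsimonious ingroup topology: ((Eta,(Delta,(Epsilon,Alpha))),Gamma).
Epsilon and Alpha share a more recent common ancestor with each other than either does with Eta, so Eta is the least closely related of the three.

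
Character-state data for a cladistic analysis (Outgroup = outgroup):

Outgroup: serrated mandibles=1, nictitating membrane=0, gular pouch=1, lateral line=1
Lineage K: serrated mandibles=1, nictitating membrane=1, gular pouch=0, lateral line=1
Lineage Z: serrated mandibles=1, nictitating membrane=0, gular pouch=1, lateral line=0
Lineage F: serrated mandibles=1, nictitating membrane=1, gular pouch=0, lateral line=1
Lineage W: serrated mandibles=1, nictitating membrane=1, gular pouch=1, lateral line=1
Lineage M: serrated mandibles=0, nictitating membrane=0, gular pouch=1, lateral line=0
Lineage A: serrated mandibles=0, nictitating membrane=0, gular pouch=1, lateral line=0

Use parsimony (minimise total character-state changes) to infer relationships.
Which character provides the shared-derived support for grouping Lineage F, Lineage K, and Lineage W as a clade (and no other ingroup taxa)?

Character polarity is set by the outgroup: the derived state is whichever differs from the outgroup's state, so for serrated mandibles, gular pouch, lateral line the derived state is '0', and for the remaining characters it is '1'.
Only Lineage A and Lineage M show the derived state '0' for serrated mandibles, supporting them as a clade.
nictitating membrane: derived state '1' in Lineage F, Lineage K, and Lineage W only — synapomorphy for {Lineage F, Lineage K, Lineage W}.
Only Lineage F and Lineage K show the derived state '0' for gular pouch, supporting them as a clade.
lateral line (derived state '0') is shared by Lineage A, Lineage M, and Lineage Z — a synapomorphy uniting that clade.
Most parsimonious ingroup topology: (((Lineage K,Lineage F),Lineage W),(Lineage Z,(Lineage M,Lineage A))).
The clade {Lineage F, Lineage K, Lineage W} is supported by nictitating membrane: its derived state '1' occurs in exactly those taxa and in no other taxon (including the outgroup).

nictitating membrane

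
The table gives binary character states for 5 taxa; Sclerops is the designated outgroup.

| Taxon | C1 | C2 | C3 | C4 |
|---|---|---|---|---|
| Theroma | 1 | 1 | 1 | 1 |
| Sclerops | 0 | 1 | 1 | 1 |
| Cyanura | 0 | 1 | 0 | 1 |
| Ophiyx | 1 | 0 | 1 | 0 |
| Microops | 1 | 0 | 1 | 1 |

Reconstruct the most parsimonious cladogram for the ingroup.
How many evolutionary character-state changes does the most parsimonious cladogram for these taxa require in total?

4

Character polarity is set by the outgroup: the derived state is whichever differs from the outgroup's state, so for C2, C3, C4 the derived state is '0', and for the remaining characters it is '1'.
C1: derived state '1' in Microops, Ophiyx, and Theroma only — synapomorphy for {Microops, Ophiyx, Theroma}.
Only Microops and Ophiyx show the derived state '0' for C2, supporting them as a clade.
C3 (derived state '0') is unique to Cyanura (autapomorphy; uninformative for grouping).
C4: derived state '0' in Ophiyx only — an autapomorphy, so it tells us nothing about relationships among taxa.
Most parsimonious ingroup topology: (Cyanura,((Ophiyx,Microops),Theroma)).
Changes per character on this tree: C1: 1; C2: 1; C3: 1; C4: 1.
Total = 4.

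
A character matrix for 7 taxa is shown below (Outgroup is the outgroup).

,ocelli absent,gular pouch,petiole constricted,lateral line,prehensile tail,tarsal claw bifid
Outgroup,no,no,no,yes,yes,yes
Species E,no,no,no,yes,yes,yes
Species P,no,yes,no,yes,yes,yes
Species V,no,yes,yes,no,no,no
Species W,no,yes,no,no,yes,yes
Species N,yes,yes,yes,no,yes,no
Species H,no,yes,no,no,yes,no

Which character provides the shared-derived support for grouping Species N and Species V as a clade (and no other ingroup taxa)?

petiole constricted

Character polarity is set by the outgroup: the derived state is whichever differs from the outgroup's state, so for lateral line, prehensile tail, tarsal claw bifid the derived state is 'no', and for the remaining characters it is 'yes'.
ocelli absent: derived state 'yes' in Species N only — an autapomorphy, so it tells us nothing about relationships among taxa.
gular pouch (derived state 'yes') is shared by Species H, Species N, Species P, Species V, and Species W — a synapomorphy uniting that clade.
petiole constricted: derived state 'yes' in Species N and Species V only — synapomorphy for {Species N, Species V}.
lateral line: derived state 'no' in Species H, Species N, Species V, and Species W only — synapomorphy for {Species H, Species N, Species V, Species W}.
prehensile tail (derived state 'no') is unique to Species V (autapomorphy; uninformative for grouping).
Only Species H, Species N, and Species V show the derived state 'no' for tarsal claw bifid, supporting them as a clade.
Most parsimonious ingroup topology: (Species E,(Species P,(((Species V,Species N),Species H),Species W))).
The clade {Species N, Species V} is supported by petiole constricted: its derived state 'yes' occurs in exactly those taxa and in no other taxon (including the outgroup).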